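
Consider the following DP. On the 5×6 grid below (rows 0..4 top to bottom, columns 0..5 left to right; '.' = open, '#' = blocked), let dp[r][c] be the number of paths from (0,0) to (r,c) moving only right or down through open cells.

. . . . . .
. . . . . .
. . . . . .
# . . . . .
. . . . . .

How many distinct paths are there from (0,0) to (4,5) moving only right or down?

120

r\c   0   1   2   3   4   5
  0   1   1   1   1   1   1
  1   1   2   3   4   5   6
  2   1   3   6  10  15  21
  3   0   3   9  19  34  55
  4   0   3  12  31  65 120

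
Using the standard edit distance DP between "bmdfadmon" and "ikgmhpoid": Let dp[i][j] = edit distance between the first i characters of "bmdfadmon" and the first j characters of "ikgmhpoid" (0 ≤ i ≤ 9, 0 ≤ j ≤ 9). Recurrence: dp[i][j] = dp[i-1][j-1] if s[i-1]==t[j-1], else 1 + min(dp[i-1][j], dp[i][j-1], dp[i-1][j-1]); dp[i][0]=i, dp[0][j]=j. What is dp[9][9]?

9

   ''  i  k  g  m  h  p  o  i  d
''  0  1  2  3  4  5  6  7  8  9
 b  1  1  2  3  4  5  6  7  8  9
 m  2  2  2  3  3  4  5  6  7  8
 d  3  3  3  3  4  4  5  6  7  7
 f  4  4  4  4  4  5  5  6  7  8
 a  5  5  5  5  5  5  6  6  7  8
 d  6  6  6  6  6  6  6  7  7  7
 m  7  7  7  7  6  7  7  7  8  8
 o  8  8  8  8  7  7  8  7  8  9
 n  9  9  9  9  8  8  8  8  8  9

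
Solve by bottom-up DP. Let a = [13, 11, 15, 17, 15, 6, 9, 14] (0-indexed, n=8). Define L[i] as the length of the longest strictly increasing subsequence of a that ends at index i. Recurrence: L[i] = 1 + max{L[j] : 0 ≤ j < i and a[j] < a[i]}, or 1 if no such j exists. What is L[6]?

   i    0    1    2    3    4    5    6    7
a[i]   13   11   15   17   15    6    9   14
L[i]    1    1    2    3    2    1    2    3

2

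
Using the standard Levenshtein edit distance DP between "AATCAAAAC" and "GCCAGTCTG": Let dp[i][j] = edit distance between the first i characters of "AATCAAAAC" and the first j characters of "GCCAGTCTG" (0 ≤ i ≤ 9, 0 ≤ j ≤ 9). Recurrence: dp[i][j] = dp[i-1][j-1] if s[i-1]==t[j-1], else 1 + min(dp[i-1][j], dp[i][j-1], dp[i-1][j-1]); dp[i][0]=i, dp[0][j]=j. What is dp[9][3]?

7

   ''  G  C  C  A  G  T  C  T  G
''  0  1  2  3  4  5  6  7  8  9
 A  1  1  2  3  3  4  5  6  7  8
 A  2  2  2  3  3  4  5  6  7  8
 T  3  3  3  3  4  4  4  5  6  7
 C  4  4  3  3  4  5  5  4  5  6
 A  5  5  4  4  3  4  5  5  5  6
 A  6  6  5  5  4  4  5  6  6  6
 A  7  7  6  6  5  5  5  6  7  7
 A  8  8  7  7  6  6  6  6  7  8
 C  9  9  8  7  7  7  7  6  7  8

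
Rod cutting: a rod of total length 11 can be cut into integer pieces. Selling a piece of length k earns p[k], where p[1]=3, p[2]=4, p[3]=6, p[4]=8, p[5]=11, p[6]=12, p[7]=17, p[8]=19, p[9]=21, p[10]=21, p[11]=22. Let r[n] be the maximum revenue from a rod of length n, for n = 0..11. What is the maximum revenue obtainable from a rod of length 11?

33

   n    0    1    2    3    4    5    6    7    8    9   10   11
r[n]    0    3    6    9   12   15   18   21   24   27   30   33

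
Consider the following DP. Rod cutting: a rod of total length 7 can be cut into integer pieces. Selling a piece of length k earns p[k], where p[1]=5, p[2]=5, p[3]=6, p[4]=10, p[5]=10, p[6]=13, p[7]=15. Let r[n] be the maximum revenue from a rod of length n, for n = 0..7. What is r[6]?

   n    0    1    2    3    4    5    6    7
r[n]    0    5   10   15   20   25   30   35

30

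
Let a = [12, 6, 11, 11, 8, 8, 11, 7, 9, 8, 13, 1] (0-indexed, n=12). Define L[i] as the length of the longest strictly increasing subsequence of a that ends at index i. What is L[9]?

   i    0    1    2    3    4    5    6    7    8    9   10   11
a[i]   12    6   11   11    8    8   11    7    9    8   13    1
L[i]    1    1    2    2    2    2    3    2    3    3    4    1

3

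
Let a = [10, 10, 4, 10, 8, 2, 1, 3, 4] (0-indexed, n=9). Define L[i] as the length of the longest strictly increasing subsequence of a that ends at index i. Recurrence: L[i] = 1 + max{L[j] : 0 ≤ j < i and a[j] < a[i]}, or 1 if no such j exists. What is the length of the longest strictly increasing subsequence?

   i    0    1    2    3    4    5    6    7    8
a[i]   10   10    4   10    8    2    1    3    4
L[i]    1    1    1    2    2    1    1    2    3

3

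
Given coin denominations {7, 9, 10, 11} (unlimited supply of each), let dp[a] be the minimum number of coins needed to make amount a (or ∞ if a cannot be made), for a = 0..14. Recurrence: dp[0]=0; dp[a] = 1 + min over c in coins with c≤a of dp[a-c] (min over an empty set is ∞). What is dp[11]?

 a  0  1  2  3  4  5  6  7  8  9 10 11 12 13 14
dp  0  -  -  -  -  -  -  1  -  1  1  1  -  -  2
(- denotes ∞ / unreachable)

1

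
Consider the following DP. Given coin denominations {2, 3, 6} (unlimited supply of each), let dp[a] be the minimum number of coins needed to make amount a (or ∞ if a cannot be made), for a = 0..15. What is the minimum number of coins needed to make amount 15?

3

 a  0  1  2  3  4  5  6  7  8  9 10 11 12 13 14 15
dp  0  -  1  1  2  2  1  3  2  2  3  3  2  4  3  3
(- denotes ∞ / unreachable)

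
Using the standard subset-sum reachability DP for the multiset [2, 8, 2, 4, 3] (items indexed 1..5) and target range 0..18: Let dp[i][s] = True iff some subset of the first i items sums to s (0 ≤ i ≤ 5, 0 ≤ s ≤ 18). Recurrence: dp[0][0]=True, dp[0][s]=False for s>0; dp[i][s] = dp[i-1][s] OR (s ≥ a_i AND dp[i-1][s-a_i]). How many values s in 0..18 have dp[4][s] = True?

i\s   0   1   2   3   4   5   6   7   8   9  10  11  12  13  14  15  16  17  18
  0   T   F   F   F   F   F   F   F   F   F   F   F   F   F   F   F   F   F   F
  1   T   F   T   F   F   F   F   F   F   F   F   F   F   F   F   F   F   F   F
  2   T   F   T   F   F   F   F   F   T   F   T   F   F   F   F   F   F   F   F
  3   T   F   T   F   T   F   F   F   T   F   T   F   T   F   F   F   F   F   F
  4   T   F   T   F   T   F   T   F   T   F   T   F   T   F   T   F   T   F   F
  5   T   F   T   T   T   T   T   T   T   T   T   T   T   T   T   T   T   T   F

9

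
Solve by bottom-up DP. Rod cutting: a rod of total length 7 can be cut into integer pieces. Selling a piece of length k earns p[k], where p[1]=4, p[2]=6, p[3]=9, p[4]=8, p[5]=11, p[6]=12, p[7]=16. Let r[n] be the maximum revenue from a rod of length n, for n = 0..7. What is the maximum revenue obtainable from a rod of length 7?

28

   n    0    1    2    3    4    5    6    7
r[n]    0    4    8   12   16   20   24   28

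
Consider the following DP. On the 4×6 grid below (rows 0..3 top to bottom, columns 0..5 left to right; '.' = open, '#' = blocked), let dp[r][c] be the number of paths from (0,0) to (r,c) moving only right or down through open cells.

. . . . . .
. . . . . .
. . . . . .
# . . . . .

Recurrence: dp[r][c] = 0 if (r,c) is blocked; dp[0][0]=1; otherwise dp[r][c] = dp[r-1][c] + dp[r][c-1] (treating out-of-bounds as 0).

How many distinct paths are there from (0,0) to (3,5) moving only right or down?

r\c   0   1   2   3   4   5
  0   1   1   1   1   1   1
  1   1   2   3   4   5   6
  2   1   3   6  10  15  21
  3   0   3   9  19  34  55

55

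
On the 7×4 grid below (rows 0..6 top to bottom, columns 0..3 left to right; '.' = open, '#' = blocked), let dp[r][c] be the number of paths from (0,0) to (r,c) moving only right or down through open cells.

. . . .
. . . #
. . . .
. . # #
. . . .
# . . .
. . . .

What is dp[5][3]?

r\c   0   1   2   3
  0   1   1   1   1
  1   1   2   3   0
  2   1   3   6   6
  3   1   4   0   0
  4   1   5   5   5
  5   0   5  10  15
  6   0   5  15  30

15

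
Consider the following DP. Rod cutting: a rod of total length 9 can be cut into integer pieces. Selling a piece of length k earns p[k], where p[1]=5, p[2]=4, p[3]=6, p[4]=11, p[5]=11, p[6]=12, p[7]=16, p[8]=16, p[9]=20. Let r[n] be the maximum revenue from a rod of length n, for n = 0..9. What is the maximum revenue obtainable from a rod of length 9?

45

   n    0    1    2    3    4    5    6    7    8    9
r[n]    0    5   10   15   20   25   30   35   40   45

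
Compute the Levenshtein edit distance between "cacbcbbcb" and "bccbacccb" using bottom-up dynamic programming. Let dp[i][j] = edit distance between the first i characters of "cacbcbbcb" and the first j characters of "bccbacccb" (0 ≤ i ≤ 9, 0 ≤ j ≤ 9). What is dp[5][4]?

   ''  b  c  c  b  a  c  c  c  b
''  0  1  2  3  4  5  6  7  8  9
 c  1  1  1  2  3  4  5  6  7  8
 a  2  2  2  2  3  3  4  5  6  7
 c  3  3  2  2  3  4  3  4  5  6
 b  4  3  3  3  2  3  4  4  5  5
 c  5  4  3  3  3  3  3  4  4  5
 b  6  5  4  4  3  4  4  4  5  4
 b  7  6  5  5  4  4  5  5  5  5
 c  8  7  6  5  5  5  4  5  5  6
 b  9  8  7  6  5  6  5  5  6  5

3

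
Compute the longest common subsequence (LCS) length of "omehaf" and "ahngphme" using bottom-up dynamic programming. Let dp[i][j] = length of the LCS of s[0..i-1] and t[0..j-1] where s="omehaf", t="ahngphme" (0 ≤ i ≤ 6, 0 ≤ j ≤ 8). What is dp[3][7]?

   ''  a  h  n  g  p  h  m  e
''  0  0  0  0  0  0  0  0  0
 o  0  0  0  0  0  0  0  0  0
 m  0  0  0  0  0  0  0  1  1
 e  0  0  0  0  0  0  0  1  2
 h  0  0  1  1  1  1  1  1  2
 a  0  1  1  1  1  1  1  1  2
 f  0  1  1  1  1  1  1  1  2

1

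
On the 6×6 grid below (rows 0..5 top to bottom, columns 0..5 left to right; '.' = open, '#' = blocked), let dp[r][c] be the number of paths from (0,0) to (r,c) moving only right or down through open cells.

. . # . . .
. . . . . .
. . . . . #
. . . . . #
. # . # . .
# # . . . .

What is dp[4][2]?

9

r\c   0   1   2   3   4   5
  0   1   1   0   0   0   0
  1   1   2   2   2   2   2
  2   1   3   5   7   9   0
  3   1   4   9  16  25   0
  4   1   0   9   0  25  25
  5   0   0   9   9  34  59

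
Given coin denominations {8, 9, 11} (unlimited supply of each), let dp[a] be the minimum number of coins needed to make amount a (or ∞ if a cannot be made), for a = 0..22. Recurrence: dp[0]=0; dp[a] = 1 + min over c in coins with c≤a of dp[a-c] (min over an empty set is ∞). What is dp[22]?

2

 a  0  1  2  3  4  5  6  7  8  9 10 11 12 13 14 15 16 17 18 19 20 21 22
dp  0  -  -  -  -  -  -  -  1  1  -  1  -  -  -  -  2  2  2  2  2  -  2
(- denotes ∞ / unreachable)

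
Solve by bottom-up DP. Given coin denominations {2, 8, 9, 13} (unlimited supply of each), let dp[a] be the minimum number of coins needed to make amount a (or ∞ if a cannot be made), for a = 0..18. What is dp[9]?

1

 a  0  1  2  3  4  5  6  7  8  9 10 11 12 13 14 15 16 17 18
dp  0  -  1  -  2  -  3  -  1  1  2  2  3  1  4  2  2  2  2
(- denotes ∞ / unreachable)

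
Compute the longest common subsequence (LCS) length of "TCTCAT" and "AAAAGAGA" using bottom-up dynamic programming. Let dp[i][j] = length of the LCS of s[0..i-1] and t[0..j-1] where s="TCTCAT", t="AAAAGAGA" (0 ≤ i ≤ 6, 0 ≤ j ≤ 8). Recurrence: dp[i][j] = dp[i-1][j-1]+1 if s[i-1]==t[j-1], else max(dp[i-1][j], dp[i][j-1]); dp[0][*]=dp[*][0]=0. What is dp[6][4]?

1

   ''  A  A  A  A  G  A  G  A
''  0  0  0  0  0  0  0  0  0
 T  0  0  0  0  0  0  0  0  0
 C  0  0  0  0  0  0  0  0  0
 T  0  0  0  0  0  0  0  0  0
 C  0  0  0  0  0  0  0  0  0
 A  0  1  1  1  1  1  1  1  1
 T  0  1  1  1  1  1  1  1  1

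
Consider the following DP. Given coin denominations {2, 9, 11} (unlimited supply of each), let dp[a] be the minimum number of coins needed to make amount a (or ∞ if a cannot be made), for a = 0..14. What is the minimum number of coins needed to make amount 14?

7

 a  0  1  2  3  4  5  6  7  8  9 10 11 12 13 14
dp  0  -  1  -  2  -  3  -  4  1  5  1  6  2  7
(- denotes ∞ / unreachable)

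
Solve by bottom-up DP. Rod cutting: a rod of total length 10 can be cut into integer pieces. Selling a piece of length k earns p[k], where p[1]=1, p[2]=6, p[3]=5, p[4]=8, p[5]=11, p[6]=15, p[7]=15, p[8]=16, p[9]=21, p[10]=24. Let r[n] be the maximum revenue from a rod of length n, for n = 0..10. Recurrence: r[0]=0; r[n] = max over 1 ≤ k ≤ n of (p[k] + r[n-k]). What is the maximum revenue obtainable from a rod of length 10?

30

   n    0    1    2    3    4    5    6    7    8    9   10
r[n]    0    1    6    7   12   13   18   19   24   25   30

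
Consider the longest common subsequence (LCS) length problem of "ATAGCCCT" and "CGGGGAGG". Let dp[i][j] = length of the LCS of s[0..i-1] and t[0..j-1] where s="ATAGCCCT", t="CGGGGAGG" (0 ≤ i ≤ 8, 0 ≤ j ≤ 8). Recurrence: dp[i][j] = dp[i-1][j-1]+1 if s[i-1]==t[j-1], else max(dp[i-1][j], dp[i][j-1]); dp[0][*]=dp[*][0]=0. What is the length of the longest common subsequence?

2

   ''  C  G  G  G  G  A  G  G
''  0  0  0  0  0  0  0  0  0
 A  0  0  0  0  0  0  1  1  1
 T  0  0  0  0  0  0  1  1  1
 A  0  0  0  0  0  0  1  1  1
 G  0  0  1  1  1  1  1  2  2
 C  0  1  1  1  1  1  1  2  2
 C  0  1  1  1  1  1  1  2  2
 C  0  1  1  1  1  1  1  2  2
 T  0  1  1  1  1  1  1  2  2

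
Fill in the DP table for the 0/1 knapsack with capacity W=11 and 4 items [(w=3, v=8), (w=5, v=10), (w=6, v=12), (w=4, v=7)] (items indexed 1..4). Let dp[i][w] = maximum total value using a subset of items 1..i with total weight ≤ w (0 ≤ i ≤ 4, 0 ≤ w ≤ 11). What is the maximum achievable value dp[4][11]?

i\w   0   1   2   3   4   5   6   7   8   9  10  11
  0   0   0   0   0   0   0   0   0   0   0   0   0
  1   0   0   0   8   8   8   8   8   8   8   8   8
  2   0   0   0   8   8  10  10  10  18  18  18  18
  3   0   0   0   8   8  10  12  12  18  20  20  22
  4   0   0   0   8   8  10  12  15  18  20  20  22

22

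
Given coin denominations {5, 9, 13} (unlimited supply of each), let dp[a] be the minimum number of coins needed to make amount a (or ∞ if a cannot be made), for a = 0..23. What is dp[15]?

 a  0  1  2  3  4  5  6  7  8  9 10 11 12 13 14 15 16 17 18 19 20 21 22 23
dp  0  -  -  -  -  1  -  -  -  1  2  -  -  1  2  3  -  -  2  3  4  -  2  3
(- denotes ∞ / unreachable)

3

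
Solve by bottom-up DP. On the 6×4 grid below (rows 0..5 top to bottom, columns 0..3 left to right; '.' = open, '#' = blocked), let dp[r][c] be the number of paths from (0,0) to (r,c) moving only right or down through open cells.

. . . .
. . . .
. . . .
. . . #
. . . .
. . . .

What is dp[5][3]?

36

r\c   0   1   2   3
  0   1   1   1   1
  1   1   2   3   4
  2   1   3   6  10
  3   1   4  10   0
  4   1   5  15  15
  5   1   6  21  36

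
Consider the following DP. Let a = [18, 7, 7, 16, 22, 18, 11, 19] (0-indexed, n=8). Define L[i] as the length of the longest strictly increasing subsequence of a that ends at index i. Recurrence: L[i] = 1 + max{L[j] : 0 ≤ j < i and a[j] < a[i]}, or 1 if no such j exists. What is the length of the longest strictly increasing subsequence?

4

   i    0    1    2    3    4    5    6    7
a[i]   18    7    7   16   22   18   11   19
L[i]    1    1    1    2    3    3    2    4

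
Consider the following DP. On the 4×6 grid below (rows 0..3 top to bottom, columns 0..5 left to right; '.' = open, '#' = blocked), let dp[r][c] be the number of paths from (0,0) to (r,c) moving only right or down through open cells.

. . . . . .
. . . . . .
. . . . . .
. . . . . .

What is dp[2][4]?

r\c   0   1   2   3   4   5
  0   1   1   1   1   1   1
  1   1   2   3   4   5   6
  2   1   3   6  10  15  21
  3   1   4  10  20  35  56

15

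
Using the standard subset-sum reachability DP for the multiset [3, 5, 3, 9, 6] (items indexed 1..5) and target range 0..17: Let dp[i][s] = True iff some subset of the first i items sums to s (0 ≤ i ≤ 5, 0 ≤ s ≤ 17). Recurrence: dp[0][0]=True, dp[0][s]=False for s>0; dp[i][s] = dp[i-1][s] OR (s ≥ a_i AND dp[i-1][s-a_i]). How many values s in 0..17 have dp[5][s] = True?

i\s   0   1   2   3   4   5   6   7   8   9  10  11  12  13  14  15  16  17
  0   T   F   F   F   F   F   F   F   F   F   F   F   F   F   F   F   F   F
  1   T   F   F   T   F   F   F   F   F   F   F   F   F   F   F   F   F   F
  2   T   F   F   T   F   T   F   F   T   F   F   F   F   F   F   F   F   F
  3   T   F   F   T   F   T   T   F   T   F   F   T   F   F   F   F   F   F
  4   T   F   F   T   F   T   T   F   T   T   F   T   T   F   T   T   F   T
  5   T   F   F   T   F   T   T   F   T   T   F   T   T   F   T   T   F   T

11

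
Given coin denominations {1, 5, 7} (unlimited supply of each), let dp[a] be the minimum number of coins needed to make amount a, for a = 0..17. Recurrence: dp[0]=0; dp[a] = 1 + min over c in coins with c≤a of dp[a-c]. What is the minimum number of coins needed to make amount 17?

 a  0  1  2  3  4  5  6  7  8  9 10 11 12 13 14 15 16 17
dp  0  1  2  3  4  1  2  1  2  3  2  3  2  3  2  3  4  3

3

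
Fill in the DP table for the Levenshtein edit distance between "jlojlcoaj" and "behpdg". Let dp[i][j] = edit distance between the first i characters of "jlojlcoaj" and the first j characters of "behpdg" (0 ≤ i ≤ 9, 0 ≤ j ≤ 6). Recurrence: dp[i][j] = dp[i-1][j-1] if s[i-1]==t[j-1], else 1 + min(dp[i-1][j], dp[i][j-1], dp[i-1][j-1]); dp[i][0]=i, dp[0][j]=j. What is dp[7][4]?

   ''  b  e  h  p  d  g
''  0  1  2  3  4  5  6
 j  1  1  2  3  4  5  6
 l  2  2  2  3  4  5  6
 o  3  3  3  3  4  5  6
 j  4  4  4  4  4  5  6
 l  5  5  5  5  5  5  6
 c  6  6  6  6  6  6  6
 o  7  7  7  7  7  7  7
 a  8  8  8  8  8  8  8
 j  9  9  9  9  9  9  9

7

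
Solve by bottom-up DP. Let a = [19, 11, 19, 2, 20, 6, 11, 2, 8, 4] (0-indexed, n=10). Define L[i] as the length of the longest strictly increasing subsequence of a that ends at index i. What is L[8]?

   i    0    1    2    3    4    5    6    7    8    9
a[i]   19   11   19    2   20    6   11    2    8    4
L[i]    1    1    2    1    3    2    3    1    3    2

3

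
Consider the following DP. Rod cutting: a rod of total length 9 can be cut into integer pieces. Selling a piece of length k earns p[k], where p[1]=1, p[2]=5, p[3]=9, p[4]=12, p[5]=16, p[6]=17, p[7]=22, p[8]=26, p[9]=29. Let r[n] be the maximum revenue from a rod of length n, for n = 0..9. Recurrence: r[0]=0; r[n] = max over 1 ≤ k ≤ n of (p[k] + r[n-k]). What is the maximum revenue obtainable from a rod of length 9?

29

   n    0    1    2    3    4    5    6    7    8    9
r[n]    0    1    5    9   12   16   18   22   26   29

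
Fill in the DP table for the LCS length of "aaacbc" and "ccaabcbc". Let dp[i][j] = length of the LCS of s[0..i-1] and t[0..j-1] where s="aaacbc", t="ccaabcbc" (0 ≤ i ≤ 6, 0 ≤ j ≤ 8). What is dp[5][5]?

3

   ''  c  c  a  a  b  c  b  c
''  0  0  0  0  0  0  0  0  0
 a  0  0  0  1  1  1  1  1  1
 a  0  0  0  1  2  2  2  2  2
 a  0  0  0  1  2  2  2  2  2
 c  0  1  1  1  2  2  3  3  3
 b  0  1  1  1  2  3  3  4  4
 c  0  1  2  2  2  3  4  4  5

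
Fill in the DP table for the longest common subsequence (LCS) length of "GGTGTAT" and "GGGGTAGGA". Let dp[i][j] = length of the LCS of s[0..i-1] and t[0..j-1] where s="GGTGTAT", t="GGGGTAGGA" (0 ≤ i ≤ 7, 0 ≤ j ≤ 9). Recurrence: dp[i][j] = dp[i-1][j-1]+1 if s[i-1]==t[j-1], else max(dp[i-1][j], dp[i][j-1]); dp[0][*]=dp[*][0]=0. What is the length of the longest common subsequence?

5

   ''  G  G  G  G  T  A  G  G  A
''  0  0  0  0  0  0  0  0  0  0
 G  0  1  1  1  1  1  1  1  1  1
 G  0  1  2  2  2  2  2  2  2  2
 T  0  1  2  2  2  3  3  3  3  3
 G  0  1  2  3  3  3  3  4  4  4
 T  0  1  2  3  3  4  4  4  4  4
 A  0  1  2  3  3  4  5  5  5  5
 T  0  1  2  3  3  4  5  5  5  5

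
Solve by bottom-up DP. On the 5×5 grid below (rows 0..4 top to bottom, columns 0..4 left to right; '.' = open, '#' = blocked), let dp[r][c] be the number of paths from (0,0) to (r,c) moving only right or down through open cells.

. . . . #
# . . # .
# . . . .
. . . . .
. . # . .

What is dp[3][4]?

10

r\c   0   1   2   3   4
  0   1   1   1   1   0
  1   0   1   2   0   0
  2   0   1   3   3   3
  3   0   1   4   7  10
  4   0   1   0   7  17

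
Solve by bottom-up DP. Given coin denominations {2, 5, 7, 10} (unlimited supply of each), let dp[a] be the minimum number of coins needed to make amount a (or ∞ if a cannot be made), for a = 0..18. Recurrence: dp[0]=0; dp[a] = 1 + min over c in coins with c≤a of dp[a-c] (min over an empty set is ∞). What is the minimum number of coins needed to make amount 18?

 a  0  1  2  3  4  5  6  7  8  9 10 11 12 13 14 15 16 17 18
dp  0  -  1  -  2  1  3  1  4  2  1  3  2  4  2  2  3  2  4
(- denotes ∞ / unreachable)

4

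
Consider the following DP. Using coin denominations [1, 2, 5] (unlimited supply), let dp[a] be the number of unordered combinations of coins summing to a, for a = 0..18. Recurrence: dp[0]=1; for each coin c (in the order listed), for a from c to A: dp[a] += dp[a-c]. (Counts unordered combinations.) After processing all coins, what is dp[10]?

10

after  coin     0     1     2     3     4     5     6     7     8     9    10    11    12    13    14    15    16    17    18
          1     1     1     1     1     1     1     1     1     1     1     1     1     1     1     1     1     1     1     1
          2     1     1     2     2     3     3     4     4     5     5     6     6     7     7     8     8     9     9    10
          5     1     1     2     2     3     4     5     6     7     8    10    11    13    14    16    18    20    22    24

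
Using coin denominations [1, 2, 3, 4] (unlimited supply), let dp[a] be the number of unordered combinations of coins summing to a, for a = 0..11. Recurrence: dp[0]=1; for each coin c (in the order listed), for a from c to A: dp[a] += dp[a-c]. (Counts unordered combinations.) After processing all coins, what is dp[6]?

9

after  coin     0     1     2     3     4     5     6     7     8     9    10    11
          1     1     1     1     1     1     1     1     1     1     1     1     1
          2     1     1     2     2     3     3     4     4     5     5     6     6
          3     1     1     2     3     4     5     7     8    10    12    14    16
          4     1     1     2     3     5     6     9    11    15    18    23    27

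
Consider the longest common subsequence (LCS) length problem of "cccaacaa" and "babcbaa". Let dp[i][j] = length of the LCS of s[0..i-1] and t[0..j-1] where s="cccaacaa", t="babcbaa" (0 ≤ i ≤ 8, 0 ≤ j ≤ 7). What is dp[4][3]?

1

   ''  b  a  b  c  b  a  a
''  0  0  0  0  0  0  0  0
 c  0  0  0  0  1  1  1  1
 c  0  0  0  0  1  1  1  1
 c  0  0  0  0  1  1  1  1
 a  0  0  1  1  1  1  2  2
 a  0  0  1  1  1  1  2  3
 c  0  0  1  1  2  2  2  3
 a  0  0  1  1  2  2  3  3
 a  0  0  1  1  2  2  3  4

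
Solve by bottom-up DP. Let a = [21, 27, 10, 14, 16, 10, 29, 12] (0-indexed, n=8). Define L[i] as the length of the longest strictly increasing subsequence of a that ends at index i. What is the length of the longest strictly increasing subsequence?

   i    0    1    2    3    4    5    6    7
a[i]   21   27   10   14   16   10   29   12
L[i]    1    2    1    2    3    1    4    2

4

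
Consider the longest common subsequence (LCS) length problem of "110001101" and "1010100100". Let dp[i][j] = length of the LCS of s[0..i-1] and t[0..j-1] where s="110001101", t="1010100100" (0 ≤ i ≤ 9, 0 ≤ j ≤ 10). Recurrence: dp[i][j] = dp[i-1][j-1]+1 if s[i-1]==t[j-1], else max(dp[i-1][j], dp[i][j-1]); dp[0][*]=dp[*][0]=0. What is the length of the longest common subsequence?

   ''  1  0  1  0  1  0  0  1  0  0
''  0  0  0  0  0  0  0  0  0  0  0
 1  0  1  1  1  1  1  1  1  1  1  1
 1  0  1  1  2  2  2  2  2  2  2  2
 0  0  1  2  2  3  3  3  3  3  3  3
 0  0  1  2  2  3  3  4  4  4  4  4
 0  0  1  2  2  3  3  4  5  5  5  5
 1  0  1  2  3  3  4  4  5  6  6  6
 1  0  1  2  3  3  4  4  5  6  6  6
 0  0  1  2  3  4  4  5  5  6  7  7
 1  0  1  2  3  4  5  5  5  6  7  7

7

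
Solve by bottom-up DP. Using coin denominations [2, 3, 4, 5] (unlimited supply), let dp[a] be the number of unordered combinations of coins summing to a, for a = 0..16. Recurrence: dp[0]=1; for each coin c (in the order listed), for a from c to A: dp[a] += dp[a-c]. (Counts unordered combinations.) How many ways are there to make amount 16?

17

after  coin     0     1     2     3     4     5     6     7     8     9    10    11    12    13    14    15    16
          2     1     0     1     0     1     0     1     0     1     0     1     0     1     0     1     0     1
          3     1     0     1     1     1     1     2     1     2     2     2     2     3     2     3     3     3
          4     1     0     1     1     2     1     3     2     4     3     5     4     7     5     8     7    10
          5     1     0     1     1     2     2     3     3     5     5     7     7    10    10    13    14    17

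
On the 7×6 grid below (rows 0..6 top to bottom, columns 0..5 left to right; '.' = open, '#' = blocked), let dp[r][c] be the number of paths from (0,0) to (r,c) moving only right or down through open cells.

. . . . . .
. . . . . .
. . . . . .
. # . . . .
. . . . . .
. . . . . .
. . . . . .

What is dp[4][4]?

54

r\c   0   1   2   3   4   5
  0   1   1   1   1   1   1
  1   1   2   3   4   5   6
  2   1   3   6  10  15  21
  3   1   0   6  16  31  52
  4   1   1   7  23  54 106
  5   1   2   9  32  86 192
  6   1   3  12  44 130 322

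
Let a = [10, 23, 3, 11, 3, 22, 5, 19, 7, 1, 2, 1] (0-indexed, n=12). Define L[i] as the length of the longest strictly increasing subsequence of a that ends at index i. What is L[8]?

   i    0    1    2    3    4    5    6    7    8    9   10   11
a[i]   10   23    3   11    3   22    5   19    7    1    2    1
L[i]    1    2    1    2    1    3    2    3    3    1    2    1

3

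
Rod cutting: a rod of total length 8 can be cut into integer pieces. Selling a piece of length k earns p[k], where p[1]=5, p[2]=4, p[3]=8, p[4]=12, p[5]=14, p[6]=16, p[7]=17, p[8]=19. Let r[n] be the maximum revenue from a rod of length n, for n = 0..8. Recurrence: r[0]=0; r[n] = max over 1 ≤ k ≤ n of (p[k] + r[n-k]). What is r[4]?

   n    0    1    2    3    4    5    6    7    8
r[n]    0    5   10   15   20   25   30   35   40

20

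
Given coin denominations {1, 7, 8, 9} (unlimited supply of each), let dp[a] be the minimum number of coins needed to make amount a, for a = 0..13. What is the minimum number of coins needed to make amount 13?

5

 a  0  1  2  3  4  5  6  7  8  9 10 11 12 13
dp  0  1  2  3  4  5  6  1  1  1  2  3  4  5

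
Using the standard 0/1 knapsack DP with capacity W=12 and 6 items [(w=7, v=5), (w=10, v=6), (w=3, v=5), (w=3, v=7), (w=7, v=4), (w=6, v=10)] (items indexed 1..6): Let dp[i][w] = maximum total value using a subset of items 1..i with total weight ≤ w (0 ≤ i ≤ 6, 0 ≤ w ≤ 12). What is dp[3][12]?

10

i\w   0   1   2   3   4   5   6   7   8   9  10  11  12
  0   0   0   0   0   0   0   0   0   0   0   0   0   0
  1   0   0   0   0   0   0   0   5   5   5   5   5   5
  2   0   0   0   0   0   0   0   5   5   5   6   6   6
  3   0   0   0   5   5   5   5   5   5   5  10  10  10
  4   0   0   0   7   7   7  12  12  12  12  12  12  12
  5   0   0   0   7   7   7  12  12  12  12  12  12  12
  6   0   0   0   7   7   7  12  12  12  17  17  17  22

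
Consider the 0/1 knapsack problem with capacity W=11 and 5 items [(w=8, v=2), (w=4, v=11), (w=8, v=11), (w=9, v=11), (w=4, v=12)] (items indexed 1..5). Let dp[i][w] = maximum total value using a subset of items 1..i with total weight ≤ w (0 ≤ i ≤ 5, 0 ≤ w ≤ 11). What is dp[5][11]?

i\w   0   1   2   3   4   5   6   7   8   9  10  11
  0   0   0   0   0   0   0   0   0   0   0   0   0
  1   0   0   0   0   0   0   0   0   2   2   2   2
  2   0   0   0   0  11  11  11  11  11  11  11  11
  3   0   0   0   0  11  11  11  11  11  11  11  11
  4   0   0   0   0  11  11  11  11  11  11  11  11
  5   0   0   0   0  12  12  12  12  23  23  23  23

23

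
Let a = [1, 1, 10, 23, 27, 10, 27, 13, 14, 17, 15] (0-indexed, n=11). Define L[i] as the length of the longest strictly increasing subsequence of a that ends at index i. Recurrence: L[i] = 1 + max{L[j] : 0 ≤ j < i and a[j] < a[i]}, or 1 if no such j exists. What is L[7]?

   i    0    1    2    3    4    5    6    7    8    9   10
a[i]    1    1   10   23   27   10   27   13   14   17   15
L[i]    1    1    2    3    4    2    4    3    4    5    5

3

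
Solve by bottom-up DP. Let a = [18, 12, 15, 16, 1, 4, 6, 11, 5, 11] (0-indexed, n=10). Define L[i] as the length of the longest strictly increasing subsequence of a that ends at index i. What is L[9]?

4

   i    0    1    2    3    4    5    6    7    8    9
a[i]   18   12   15   16    1    4    6   11    5   11
L[i]    1    1    2    3    1    2    3    4    3    4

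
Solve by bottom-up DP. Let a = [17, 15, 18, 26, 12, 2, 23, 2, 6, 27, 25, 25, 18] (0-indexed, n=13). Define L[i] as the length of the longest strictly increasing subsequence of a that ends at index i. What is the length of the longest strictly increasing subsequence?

   i    0    1    2    3    4    5    6    7    8    9   10   11   12
a[i]   17   15   18   26   12    2   23    2    6   27   25   25   18
L[i]    1    1    2    3    1    1    3    1    2    4    4    4    3

4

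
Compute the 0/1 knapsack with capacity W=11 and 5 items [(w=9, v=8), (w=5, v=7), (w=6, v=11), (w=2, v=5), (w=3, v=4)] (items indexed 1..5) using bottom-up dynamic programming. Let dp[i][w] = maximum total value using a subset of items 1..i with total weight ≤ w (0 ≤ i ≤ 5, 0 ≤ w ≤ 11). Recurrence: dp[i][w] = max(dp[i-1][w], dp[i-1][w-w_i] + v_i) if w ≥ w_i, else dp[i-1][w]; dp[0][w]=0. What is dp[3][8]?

i\w   0   1   2   3   4   5   6   7   8   9  10  11
  0   0   0   0   0   0   0   0   0   0   0   0   0
  1   0   0   0   0   0   0   0   0   0   8   8   8
  2   0   0   0   0   0   7   7   7   7   8   8   8
  3   0   0   0   0   0   7  11  11  11  11  11  18
  4   0   0   5   5   5   7  11  12  16  16  16  18
  5   0   0   5   5   5   9  11  12  16  16  16  20

11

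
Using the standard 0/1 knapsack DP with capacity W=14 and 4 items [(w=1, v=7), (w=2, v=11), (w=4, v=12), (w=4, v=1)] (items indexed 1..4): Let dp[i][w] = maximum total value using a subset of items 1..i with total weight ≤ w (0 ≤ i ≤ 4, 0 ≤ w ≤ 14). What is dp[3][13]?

30

i\w   0   1   2   3   4   5   6   7   8   9  10  11  12  13  14
  0   0   0   0   0   0   0   0   0   0   0   0   0   0   0   0
  1   0   7   7   7   7   7   7   7   7   7   7   7   7   7   7
  2   0   7  11  18  18  18  18  18  18  18  18  18  18  18  18
  3   0   7  11  18  18  19  23  30  30  30  30  30  30  30  30
  4   0   7  11  18  18  19  23  30  30  30  30  31  31  31  31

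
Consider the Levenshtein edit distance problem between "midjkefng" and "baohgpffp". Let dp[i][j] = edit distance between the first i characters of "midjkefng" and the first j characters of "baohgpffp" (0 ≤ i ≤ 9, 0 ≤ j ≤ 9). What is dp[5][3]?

   ''  b  a  o  h  g  p  f  f  p
''  0  1  2  3  4  5  6  7  8  9
 m  1  1  2  3  4  5  6  7  8  9
 i  2  2  2  3  4  5  6  7  8  9
 d  3  3  3  3  4  5  6  7  8  9
 j  4  4  4  4  4  5  6  7  8  9
 k  5  5  5  5  5  5  6  7  8  9
 e  6  6  6  6  6  6  6  7  8  9
 f  7  7  7  7  7  7  7  6  7  8
 n  8  8  8  8  8  8  8  7  7  8
 g  9  9  9  9  9  8  9  8  8  8

5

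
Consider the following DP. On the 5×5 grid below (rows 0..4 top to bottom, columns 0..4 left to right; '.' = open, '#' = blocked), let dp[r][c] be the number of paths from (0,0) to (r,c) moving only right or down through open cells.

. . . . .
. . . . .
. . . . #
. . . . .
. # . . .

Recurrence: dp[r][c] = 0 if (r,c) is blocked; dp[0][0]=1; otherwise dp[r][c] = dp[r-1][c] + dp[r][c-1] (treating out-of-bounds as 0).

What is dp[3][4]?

r\c   0   1   2   3   4
  0   1   1   1   1   1
  1   1   2   3   4   5
  2   1   3   6  10   0
  3   1   4  10  20  20
  4   1   0  10  30  50

20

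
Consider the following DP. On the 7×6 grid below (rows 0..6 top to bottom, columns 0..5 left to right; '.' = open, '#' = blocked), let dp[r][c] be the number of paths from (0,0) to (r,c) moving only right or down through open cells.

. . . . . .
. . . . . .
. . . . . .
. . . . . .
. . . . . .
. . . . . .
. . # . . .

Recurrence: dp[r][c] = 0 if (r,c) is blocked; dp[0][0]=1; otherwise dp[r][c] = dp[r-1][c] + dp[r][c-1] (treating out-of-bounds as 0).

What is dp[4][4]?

70

r\c   0   1   2   3   4   5
  0   1   1   1   1   1   1
  1   1   2   3   4   5   6
  2   1   3   6  10  15  21
  3   1   4  10  20  35  56
  4   1   5  15  35  70 126
  5   1   6  21  56 126 252
  6   1   7   0  56 182 434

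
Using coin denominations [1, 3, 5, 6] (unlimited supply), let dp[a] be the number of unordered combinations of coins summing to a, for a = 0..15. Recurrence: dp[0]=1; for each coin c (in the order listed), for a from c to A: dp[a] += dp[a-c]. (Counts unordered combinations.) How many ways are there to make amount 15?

21

after  coin     0     1     2     3     4     5     6     7     8     9    10    11    12    13    14    15
          1     1     1     1     1     1     1     1     1     1     1     1     1     1     1     1     1
          3     1     1     1     2     2     2     3     3     3     4     4     4     5     5     5     6
          5     1     1     1     2     2     3     4     4     5     6     7     8     9    10    11    13
          6     1     1     1     2     2     3     5     5     6     8     9    11    14    15    17    21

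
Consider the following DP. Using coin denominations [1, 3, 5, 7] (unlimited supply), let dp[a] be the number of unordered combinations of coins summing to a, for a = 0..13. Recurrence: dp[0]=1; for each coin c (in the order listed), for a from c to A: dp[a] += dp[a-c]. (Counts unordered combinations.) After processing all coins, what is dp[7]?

5

after  coin     0     1     2     3     4     5     6     7     8     9    10    11    12    13
          1     1     1     1     1     1     1     1     1     1     1     1     1     1     1
          3     1     1     1     2     2     2     3     3     3     4     4     4     5     5
          5     1     1     1     2     2     3     4     4     5     6     7     8     9    10
          7     1     1     1     2     2     3     4     5     6     7     9    10    12    14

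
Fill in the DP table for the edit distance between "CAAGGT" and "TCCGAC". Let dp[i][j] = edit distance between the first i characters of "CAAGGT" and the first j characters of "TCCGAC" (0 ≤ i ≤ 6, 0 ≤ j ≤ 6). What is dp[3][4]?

3

   ''  T  C  C  G  A  C
''  0  1  2  3  4  5  6
 C  1  1  1  2  3  4  5
 A  2  2  2  2  3  3  4
 A  3  3  3  3  3  3  4
 G  4  4  4  4  3  4  4
 G  5  5  5  5  4  4  5
 T  6  5  6  6  5  5  5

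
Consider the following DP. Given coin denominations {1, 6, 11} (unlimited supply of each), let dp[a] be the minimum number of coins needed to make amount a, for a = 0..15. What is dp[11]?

 a  0  1  2  3  4  5  6  7  8  9 10 11 12 13 14 15
dp  0  1  2  3  4  5  1  2  3  4  5  1  2  3  4  5

1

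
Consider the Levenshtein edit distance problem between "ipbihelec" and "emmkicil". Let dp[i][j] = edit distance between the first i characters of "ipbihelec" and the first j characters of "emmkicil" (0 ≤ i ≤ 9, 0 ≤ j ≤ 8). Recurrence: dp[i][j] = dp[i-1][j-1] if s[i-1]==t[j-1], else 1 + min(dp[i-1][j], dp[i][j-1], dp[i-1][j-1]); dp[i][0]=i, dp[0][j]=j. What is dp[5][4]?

5

   ''  e  m  m  k  i  c  i  l
''  0  1  2  3  4  5  6  7  8
 i  1  1  2  3  4  4  5  6  7
 p  2  2  2  3  4  5  5  6  7
 b  3  3  3  3  4  5  6  6  7
 i  4  4  4  4  4  4  5  6  7
 h  5  5  5  5  5  5  5  6  7
 e  6  5  6  6  6  6  6  6  7
 l  7  6  6  7  7  7  7  7  6
 e  8  7  7  7  8  8  8  8  7
 c  9  8  8  8  8  9  8  9  8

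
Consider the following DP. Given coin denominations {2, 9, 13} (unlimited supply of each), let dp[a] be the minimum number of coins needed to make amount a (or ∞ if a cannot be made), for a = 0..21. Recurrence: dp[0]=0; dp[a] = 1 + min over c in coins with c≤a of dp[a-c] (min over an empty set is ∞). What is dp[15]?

2

 a  0  1  2  3  4  5  6  7  8  9 10 11 12 13 14 15 16 17 18 19 20 21
dp  0  -  1  -  2  -  3  -  4  1  5  2  6  1  7  2  8  3  2  4  3  5
(- denotes ∞ / unreachable)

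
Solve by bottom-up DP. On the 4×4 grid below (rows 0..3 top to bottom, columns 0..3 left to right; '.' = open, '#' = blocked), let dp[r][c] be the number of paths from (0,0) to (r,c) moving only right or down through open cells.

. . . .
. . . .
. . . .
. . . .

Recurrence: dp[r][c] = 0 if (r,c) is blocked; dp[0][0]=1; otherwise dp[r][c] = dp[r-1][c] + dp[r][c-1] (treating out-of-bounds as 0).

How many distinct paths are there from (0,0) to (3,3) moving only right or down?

20

r\c   0   1   2   3
  0   1   1   1   1
  1   1   2   3   4
  2   1   3   6  10
  3   1   4  10  20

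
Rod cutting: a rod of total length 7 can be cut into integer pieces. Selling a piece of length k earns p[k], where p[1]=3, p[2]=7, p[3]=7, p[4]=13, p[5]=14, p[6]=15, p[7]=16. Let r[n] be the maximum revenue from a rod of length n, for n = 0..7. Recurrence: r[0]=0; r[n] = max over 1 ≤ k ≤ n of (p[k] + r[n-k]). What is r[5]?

   n    0    1    2    3    4    5    6    7
r[n]    0    3    7   10   14   17   21   24

17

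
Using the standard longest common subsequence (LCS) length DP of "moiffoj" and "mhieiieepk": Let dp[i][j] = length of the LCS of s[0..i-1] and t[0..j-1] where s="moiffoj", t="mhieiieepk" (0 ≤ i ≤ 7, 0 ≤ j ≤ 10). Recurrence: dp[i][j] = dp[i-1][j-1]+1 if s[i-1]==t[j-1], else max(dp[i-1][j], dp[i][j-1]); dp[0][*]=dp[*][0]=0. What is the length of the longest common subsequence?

2

   ''  m  h  i  e  i  i  e  e  p  k
''  0  0  0  0  0  0  0  0  0  0  0
 m  0  1  1  1  1  1  1  1  1  1  1
 o  0  1  1  1  1  1  1  1  1  1  1
 i  0  1  1  2  2  2  2  2  2  2  2
 f  0  1  1  2  2  2  2  2  2  2  2
 f  0  1  1  2  2  2  2  2  2  2  2
 o  0  1  1  2  2  2  2  2  2  2  2
 j  0  1  1  2  2  2  2  2  2  2  2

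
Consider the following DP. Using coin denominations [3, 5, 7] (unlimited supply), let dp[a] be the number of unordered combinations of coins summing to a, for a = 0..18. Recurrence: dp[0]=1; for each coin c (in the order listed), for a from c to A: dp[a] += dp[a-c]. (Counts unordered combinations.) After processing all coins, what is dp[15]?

after  coin     0     1     2     3     4     5     6     7     8     9    10    11    12    13    14    15    16    17    18
          3     1     0     0     1     0     0     1     0     0     1     0     0     1     0     0     1     0     0     1
          5     1     0     0     1     0     1     1     0     1     1     1     1     1     1     1     2     1     1     2
          7     1     0     0     1     0     1     1     1     1     1     2     1     2     2     2     3     2     3     3

3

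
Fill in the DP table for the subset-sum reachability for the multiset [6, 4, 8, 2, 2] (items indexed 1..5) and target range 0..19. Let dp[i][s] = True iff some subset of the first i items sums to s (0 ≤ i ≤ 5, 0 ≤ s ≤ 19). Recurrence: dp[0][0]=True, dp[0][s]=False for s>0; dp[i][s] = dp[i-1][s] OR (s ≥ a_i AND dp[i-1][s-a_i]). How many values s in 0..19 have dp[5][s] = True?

i\s   0   1   2   3   4   5   6   7   8   9  10  11  12  13  14  15  16  17  18  19
  0   T   F   F   F   F   F   F   F   F   F   F   F   F   F   F   F   F   F   F   F
  1   T   F   F   F   F   F   T   F   F   F   F   F   F   F   F   F   F   F   F   F
  2   T   F   F   F   T   F   T   F   F   F   T   F   F   F   F   F   F   F   F   F
  3   T   F   F   F   T   F   T   F   T   F   T   F   T   F   T   F   F   F   T   F
  4   T   F   T   F   T   F   T   F   T   F   T   F   T   F   T   F   T   F   T   F
  5   T   F   T   F   T   F   T   F   T   F   T   F   T   F   T   F   T   F   T   F

10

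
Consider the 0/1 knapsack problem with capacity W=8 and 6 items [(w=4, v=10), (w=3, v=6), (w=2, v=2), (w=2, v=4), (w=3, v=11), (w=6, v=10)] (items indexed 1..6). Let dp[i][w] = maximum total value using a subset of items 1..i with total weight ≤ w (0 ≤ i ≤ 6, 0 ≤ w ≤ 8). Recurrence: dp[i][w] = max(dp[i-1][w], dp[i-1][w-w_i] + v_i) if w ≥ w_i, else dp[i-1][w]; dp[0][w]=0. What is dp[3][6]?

i\w   0   1   2   3   4   5   6   7   8
  0   0   0   0   0   0   0   0   0   0
  1   0   0   0   0  10  10  10  10  10
  2   0   0   0   6  10  10  10  16  16
  3   0   0   2   6  10  10  12  16  16
  4   0   0   4   6  10  10  14  16  16
  5   0   0   4  11  11  15  17  21  21
  6   0   0   4  11  11  15  17  21  21

12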